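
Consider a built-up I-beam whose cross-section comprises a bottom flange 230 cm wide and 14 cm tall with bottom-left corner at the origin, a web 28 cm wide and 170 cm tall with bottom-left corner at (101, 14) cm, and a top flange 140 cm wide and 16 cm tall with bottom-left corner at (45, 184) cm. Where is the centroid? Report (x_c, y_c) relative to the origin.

bottom flange: A = 230 × 14 = 3220.00, centroid at (115.00, 7.00).
web: A = 28 × 170 = 4760.00, centroid at (115.00, 99.00).
top flange: A = 140 × 16 = 2240.00, centroid at (115.00, 192.00).
ΣA = 10220.00 cm², ΣAx_c = 1175300.00 cm³, ΣAy_c = 923860.00 cm³.
x_c = 1175300.00/10220.00 = 115.00 cm; y_c = 923860.00/10220.00 = 90.40 cm.

x_c = 115.00 cm, y_c = 90.40 cm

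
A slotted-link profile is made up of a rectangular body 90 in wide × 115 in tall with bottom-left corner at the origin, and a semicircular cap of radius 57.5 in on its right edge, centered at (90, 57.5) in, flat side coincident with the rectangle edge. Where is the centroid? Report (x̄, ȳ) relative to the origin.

Part | A | x̄ᵢ | ȳᵢ | A·x̄ᵢ | A·ȳᵢ
rectangular body | 10350.00 | 45.00 | 57.50 | 465750.00 | 595125.00
semicircular end | 5193.45 | 114.40 | 57.50 | 594149.67 | 298623.11
Σ | 15543.45 |  |  | 1059899.67 | 893748.11
x̄ = 1059899.67 / 15543.45 = 68.19 in
ȳ = 893748.11 / 15543.45 = 57.50 in

x̄ = 68.19 in, ȳ = 57.50 in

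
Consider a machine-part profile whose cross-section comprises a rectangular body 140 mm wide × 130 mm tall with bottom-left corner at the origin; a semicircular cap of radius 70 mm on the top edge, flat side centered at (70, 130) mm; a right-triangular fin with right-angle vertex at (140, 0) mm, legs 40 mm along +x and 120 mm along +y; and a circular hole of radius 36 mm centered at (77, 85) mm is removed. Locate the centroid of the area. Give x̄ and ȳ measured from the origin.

x̄ = 77.08 mm, ȳ = 89.25 mm

Part | A | x̄ᵢ | ȳᵢ | A·x̄ᵢ | A·ȳᵢ
rectangular body | 18200.00 | 70.00 | 65.00 | 1274000.00 | 1183000.00
semicircular top | 7696.90 | 70.00 | 159.71 | 538783.14 | 1229263.93
triangular fin | 2400.00 | 153.33 | 40.00 | 368000.00 | 96000.00
hole | -4071.50 | 77.00 | 85.00 | -313505.81 | -346077.85
Σ | 24225.40 |  |  | 1867277.33 | 2162186.08
x̄ = 1867277.33 / 24225.40 = 77.08 mm
ȳ = 2162186.08 / 24225.40 = 89.25 mm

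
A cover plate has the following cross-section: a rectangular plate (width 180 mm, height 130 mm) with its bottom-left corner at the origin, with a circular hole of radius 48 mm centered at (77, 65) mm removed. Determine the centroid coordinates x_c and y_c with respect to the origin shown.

plate: A = 180 × 130 = 23400.00, centroid at (90.00, 65.00).
hole: A = −π·48² = -7238.23, centroid at (77.00, 65.00).
ΣA = 16161.77 mm², ΣAx_c = 1548656.33 mm³, ΣAy_c = 1050515.08 mm³.
x_c = 1548656.33/16161.77 = 95.82 mm; y_c = 1050515.08/16161.77 = 65.00 mm.

x_c = 95.82 mm, y_c = 65.00 mm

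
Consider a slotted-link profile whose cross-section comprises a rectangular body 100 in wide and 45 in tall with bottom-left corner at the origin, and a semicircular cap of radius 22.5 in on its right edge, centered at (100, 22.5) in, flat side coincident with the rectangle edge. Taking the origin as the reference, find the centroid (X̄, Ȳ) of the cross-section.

X̄ = 58.94 in, Ȳ = 22.50 in

rectangular body: A = 100 × 45 = 4500.00, centroid at (50.00, 22.50).
semicircular end: A = ½π·22.5² = 795.22, centroid at (109.55, 22.50).
ΣA = 5295.22 in², ΣAX̄ = 312115.31 in³, ΣAȲ = 119142.35 in³.
X̄ = 312115.31/5295.22 = 58.94 in; Ȳ = 119142.35/5295.22 = 22.50 in.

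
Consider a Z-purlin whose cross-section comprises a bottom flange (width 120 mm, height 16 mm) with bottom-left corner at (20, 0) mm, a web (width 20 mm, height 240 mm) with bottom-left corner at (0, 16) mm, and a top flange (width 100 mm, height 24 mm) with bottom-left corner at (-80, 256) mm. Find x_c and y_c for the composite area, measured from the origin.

bottom flange: A = 120 × 16 = 1920.00, centroid at (80.00, 8.00).
web: A = 20 × 240 = 4800.00, centroid at (10.00, 136.00).
top flange: A = 100 × 24 = 2400.00, centroid at (-30.00, 268.00).
ΣA = 9120.00 mm²
ΣAx_c = (1920.00)(80.00) + (4800.00)(10.00) + (2400.00)(-30.00) = 129600.00 mm³
ΣAy_c = (1920.00)(8.00) + (4800.00)(136.00) + (2400.00)(268.00) = 1311360.00 mm³
x_c = 129600.00 / 9120.00 = 14.21 mm
y_c = 1311360.00 / 9120.00 = 143.79 mm

x_c = 14.21 mm, y_c = 143.79 mm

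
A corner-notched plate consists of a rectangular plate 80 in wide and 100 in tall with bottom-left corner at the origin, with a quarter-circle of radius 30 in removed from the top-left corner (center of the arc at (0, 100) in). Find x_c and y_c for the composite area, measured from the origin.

x_c = 42.64 in, y_c = 46.39 in

Part | A | x̄ᵢ | ȳᵢ | A·x̄ᵢ | A·ȳᵢ
plate | 8000.00 | 40.00 | 50.00 | 320000.00 | 400000.00
removed quarter-circle | -706.86 | 12.73 | 87.27 | -9000.00 | -61685.83
Σ | 7293.14 |  |  | 311000.00 | 338314.17
x_c = 311000.00 / 7293.14 = 42.64 in
y_c = 338314.17 / 7293.14 = 46.39 in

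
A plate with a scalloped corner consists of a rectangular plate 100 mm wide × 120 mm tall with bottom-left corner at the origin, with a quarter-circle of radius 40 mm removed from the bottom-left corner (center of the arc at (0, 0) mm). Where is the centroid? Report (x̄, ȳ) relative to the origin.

x̄ = 53.86 mm, ȳ = 65.03 mm

Part | A | x̄ᵢ | ȳᵢ | A·x̄ᵢ | A·ȳᵢ
plate | 12000.00 | 50.00 | 60.00 | 600000.00 | 720000.00
removed quarter-circle | -1256.64 | 16.98 | 16.98 | -21333.33 | -21333.33
Σ | 10743.36 |  |  | 578666.67 | 698666.67
x̄ = 578666.67 / 10743.36 = 53.86 mm
ȳ = 698666.67 / 10743.36 = 65.03 mm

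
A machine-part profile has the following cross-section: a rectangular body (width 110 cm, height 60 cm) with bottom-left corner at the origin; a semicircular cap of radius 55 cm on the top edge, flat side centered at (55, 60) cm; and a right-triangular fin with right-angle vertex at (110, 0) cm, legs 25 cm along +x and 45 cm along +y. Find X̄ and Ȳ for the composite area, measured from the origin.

X̄ = 57.99 cm, Ȳ = 50.57 cm

Part | A | x̄ᵢ | ȳᵢ | A·x̄ᵢ | A·ȳᵢ
rectangular body | 6600.00 | 55.00 | 30.00 | 363000.00 | 198000.00
semicircular top | 4751.66 | 55.00 | 83.34 | 261341.24 | 396016.20
triangular fin | 562.50 | 118.33 | 15.00 | 66562.50 | 8437.50
Σ | 11914.16 |  |  | 690903.74 | 602453.70
X̄ = 690903.74 / 11914.16 = 57.99 cm
Ȳ = 602453.70 / 11914.16 = 50.57 cm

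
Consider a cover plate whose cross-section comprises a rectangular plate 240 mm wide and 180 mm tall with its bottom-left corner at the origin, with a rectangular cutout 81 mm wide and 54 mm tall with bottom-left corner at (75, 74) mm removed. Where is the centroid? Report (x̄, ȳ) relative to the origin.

plate: A = 240 × 180 = 43200.00, centroid at (120.00, 90.00).
hole: A = −(81 × 54) = -4374.00, centroid at (115.50, 101.00).
ΣA = 38826.00 mm², ΣAx̄ = 4678803.00 mm³, ΣAȳ = 3446226.00 mm³.
x̄ = 4678803.00/38826.00 = 120.51 mm; ȳ = 3446226.00/38826.00 = 88.76 mm.

x̄ = 120.51 mm, ȳ = 88.76 mm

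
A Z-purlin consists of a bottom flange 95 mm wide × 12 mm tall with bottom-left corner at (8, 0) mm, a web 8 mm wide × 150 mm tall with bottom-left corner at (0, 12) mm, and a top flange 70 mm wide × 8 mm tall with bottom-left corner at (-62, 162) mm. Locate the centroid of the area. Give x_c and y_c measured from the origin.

x_c = 18.26 mm, y_c = 70.41 mm

Part | A | x̄ᵢ | ȳᵢ | A·x̄ᵢ | A·ȳᵢ
bottom flange | 1140.00 | 55.50 | 6.00 | 63270.00 | 6840.00
web | 1200.00 | 4.00 | 87.00 | 4800.00 | 104400.00
top flange | 560.00 | -27.00 | 166.00 | -15120.00 | 92960.00
Σ | 2900.00 |  |  | 52950.00 | 204200.00
x_c = 52950.00 / 2900.00 = 18.26 mm
y_c = 204200.00 / 2900.00 = 70.41 mm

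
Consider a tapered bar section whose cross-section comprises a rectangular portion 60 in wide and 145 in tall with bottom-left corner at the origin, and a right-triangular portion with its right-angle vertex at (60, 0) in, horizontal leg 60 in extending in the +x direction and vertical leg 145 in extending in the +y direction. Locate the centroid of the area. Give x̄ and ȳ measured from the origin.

Part | A | x̄ᵢ | ȳᵢ | A·x̄ᵢ | A·ȳᵢ
rectangular portion | 8700.00 | 30.00 | 72.50 | 261000.00 | 630750.00
triangular portion | 4350.00 | 80.00 | 48.33 | 348000.00 | 210250.00
Σ | 13050.00 |  |  | 609000.00 | 841000.00
x̄ = 609000.00 / 13050.00 = 46.67 in
ȳ = 841000.00 / 13050.00 = 64.44 in

x̄ = 46.67 in, ȳ = 64.44 in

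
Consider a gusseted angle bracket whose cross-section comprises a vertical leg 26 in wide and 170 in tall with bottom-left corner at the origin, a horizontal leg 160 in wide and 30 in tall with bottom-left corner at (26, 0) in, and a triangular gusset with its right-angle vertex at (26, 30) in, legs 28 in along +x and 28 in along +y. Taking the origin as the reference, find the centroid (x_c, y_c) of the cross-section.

vertical leg: A = 26 × 170 = 4420.00, centroid at (13.00, 85.00).
horizontal leg: A = 160 × 30 = 4800.00, centroid at (106.00, 15.00).
gusset: A = ½·28·28 = 392.00, centroid at (35.33, 39.33).
ΣA = 9612.00 in², ΣAx_c = 580110.67 in³, ΣAy_c = 463118.67 in³.
x_c = 580110.67/9612.00 = 60.35 in; y_c = 463118.67/9612.00 = 48.18 in.

x_c = 60.35 in, y_c = 48.18 in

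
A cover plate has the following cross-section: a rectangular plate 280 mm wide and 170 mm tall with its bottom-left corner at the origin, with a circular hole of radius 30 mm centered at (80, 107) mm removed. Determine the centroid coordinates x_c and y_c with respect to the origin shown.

x_c = 143.79 mm, y_c = 83.61 mm

Part | A | x̄ᵢ | ȳᵢ | A·x̄ᵢ | A·ȳᵢ
plate | 47600.00 | 140.00 | 85.00 | 6664000.00 | 4046000.00
hole | -2827.43 | 80.00 | 107.00 | -226194.67 | -302535.37
Σ | 44772.57 |  |  | 6437805.33 | 3743464.63
x_c = 6437805.33 / 44772.57 = 143.79 mm
y_c = 3743464.63 / 44772.57 = 83.61 mm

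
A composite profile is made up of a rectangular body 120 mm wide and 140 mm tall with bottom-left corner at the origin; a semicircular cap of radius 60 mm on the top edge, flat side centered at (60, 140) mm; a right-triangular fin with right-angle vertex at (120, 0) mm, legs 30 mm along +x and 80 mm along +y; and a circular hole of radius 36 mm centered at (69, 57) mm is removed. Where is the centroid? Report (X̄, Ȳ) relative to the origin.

rectangular body: A = 120 × 140 = 16800.00, centroid at (60.00, 70.00).
semicircular top: A = ½π·60² = 5654.87, centroid at (60.00, 165.46).
triangular fin: A = ½·30·80 = 1200.00, centroid at (130.00, 26.67).
hole: A = −π·36² = -4071.50, centroid at (69.00, 57.00).
ΣA = 19583.36 mm², ΣAX̄ = 1222358.23 mm³, ΣAȲ = 1911605.62 mm³.
X̄ = 1222358.23/19583.36 = 62.42 mm; Ȳ = 1911605.62/19583.36 = 97.61 mm.

X̄ = 62.42 mm, Ȳ = 97.61 mm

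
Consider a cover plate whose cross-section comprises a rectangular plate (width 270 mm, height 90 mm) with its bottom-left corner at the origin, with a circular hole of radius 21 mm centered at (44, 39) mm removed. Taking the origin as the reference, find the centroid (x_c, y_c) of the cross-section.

Part | A | x̄ᵢ | ȳᵢ | A·x̄ᵢ | A·ȳᵢ
plate | 24300.00 | 135.00 | 45.00 | 3280500.00 | 1093500.00
hole | -1385.44 | 44.00 | 39.00 | -60959.46 | -54032.25
Σ | 22914.56 |  |  | 3219540.54 | 1039467.75
x_c = 3219540.54 / 22914.56 = 140.50 mm
y_c = 1039467.75 / 22914.56 = 45.36 mm

x_c = 140.50 mm, y_c = 45.36 mm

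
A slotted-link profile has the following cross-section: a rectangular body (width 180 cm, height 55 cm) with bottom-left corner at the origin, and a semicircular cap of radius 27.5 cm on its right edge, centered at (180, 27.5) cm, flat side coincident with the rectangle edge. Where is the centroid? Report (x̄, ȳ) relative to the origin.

x̄ = 100.89 cm, ȳ = 27.50 cm

rectangular body: A = 180 × 55 = 9900.00, centroid at (90.00, 27.50).
semicircular end: A = ½π·27.5² = 1187.91, centroid at (191.67, 27.50).
ΣA = 11087.91 cm²
ΣAx̄ = (9900.00)(90.00) + (1187.91)(191.67) = 1118689.23 cm³
ΣAȳ = (9900.00)(27.50) + (1187.91)(27.50) = 304917.65 cm³
x̄ = 1118689.23 / 11087.91 = 100.89 cm
ȳ = 304917.65 / 11087.91 = 27.50 cm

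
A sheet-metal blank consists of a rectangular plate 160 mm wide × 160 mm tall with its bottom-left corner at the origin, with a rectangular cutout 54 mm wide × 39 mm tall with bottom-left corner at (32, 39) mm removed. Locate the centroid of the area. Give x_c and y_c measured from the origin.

plate: A = 160 × 160 = 25600.00, centroid at (80.00, 80.00).
hole: A = −(54 × 39) = -2106.00, centroid at (59.00, 58.50).
ΣA = 23494.00 mm², ΣAx_c = 1923746.00 mm³, ΣAy_c = 1924799.00 mm³.
x_c = 1923746.00/23494.00 = 81.88 mm; y_c = 1924799.00/23494.00 = 81.93 mm.

x_c = 81.88 mm, y_c = 81.93 mm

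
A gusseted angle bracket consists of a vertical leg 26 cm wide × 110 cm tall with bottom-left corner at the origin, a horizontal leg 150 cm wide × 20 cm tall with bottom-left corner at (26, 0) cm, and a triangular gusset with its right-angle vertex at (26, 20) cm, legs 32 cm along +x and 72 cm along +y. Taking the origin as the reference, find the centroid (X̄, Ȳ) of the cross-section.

vertical leg: A = 26 × 110 = 2860.00, centroid at (13.00, 55.00).
horizontal leg: A = 150 × 20 = 3000.00, centroid at (101.00, 10.00).
gusset: A = ½·32·72 = 1152.00, centroid at (36.67, 44.00).
ΣA = 7012.00 cm², ΣAX̄ = 382420.00 cm³, ΣAȲ = 237988.00 cm³.
X̄ = 382420.00/7012.00 = 54.54 cm; Ȳ = 237988.00/7012.00 = 33.94 cm.

X̄ = 54.54 cm, Ȳ = 33.94 cm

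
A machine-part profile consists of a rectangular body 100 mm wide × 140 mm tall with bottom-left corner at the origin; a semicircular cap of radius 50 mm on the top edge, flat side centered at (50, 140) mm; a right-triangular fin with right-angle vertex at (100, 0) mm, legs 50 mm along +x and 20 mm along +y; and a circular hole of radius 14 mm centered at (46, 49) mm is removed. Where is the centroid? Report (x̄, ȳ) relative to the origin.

rectangular body: A = 100 × 140 = 14000.00, centroid at (50.00, 70.00).
semicircular top: A = ½π·50² = 3926.99, centroid at (50.00, 161.22).
triangular fin: A = ½·50·20 = 500.00, centroid at (116.67, 6.67).
hole: A = −π·14² = -615.75, centroid at (46.00, 49.00).
ΣA = 17811.24 mm²
ΣAx̄ = (14000.00)(50.00) + (3926.99)(50.00) + (500.00)(116.67) + (-615.75)(46.00) = 926358.27 mm³
ΣAȳ = (14000.00)(70.00) + (3926.99)(161.22) + (500.00)(6.67) + (-615.75)(49.00) = 1586273.53 mm³
x̄ = 926358.27 / 17811.24 = 52.01 mm
ȳ = 1586273.53 / 17811.24 = 89.06 mm

x̄ = 52.01 mm, ȳ = 89.06 mm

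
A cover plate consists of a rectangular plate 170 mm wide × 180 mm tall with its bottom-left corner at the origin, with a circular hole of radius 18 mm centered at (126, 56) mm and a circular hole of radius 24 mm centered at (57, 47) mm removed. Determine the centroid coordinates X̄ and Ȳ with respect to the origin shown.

Part | A | x̄ᵢ | ȳᵢ | A·x̄ᵢ | A·ȳᵢ
plate | 30600.00 | 85.00 | 90.00 | 2601000.00 | 2754000.00
hole 1 | -1017.88 | 126.00 | 56.00 | -128252.38 | -57001.06
hole 2 | -1809.56 | 57.00 | 47.00 | -103144.77 | -85049.20
Σ | 27772.57 |  |  | 2369602.85 | 2611949.75
X̄ = 2369602.85 / 27772.57 = 85.32 mm
Ȳ = 2611949.75 / 27772.57 = 94.05 mm

X̄ = 85.32 mm, Ȳ = 94.05 mm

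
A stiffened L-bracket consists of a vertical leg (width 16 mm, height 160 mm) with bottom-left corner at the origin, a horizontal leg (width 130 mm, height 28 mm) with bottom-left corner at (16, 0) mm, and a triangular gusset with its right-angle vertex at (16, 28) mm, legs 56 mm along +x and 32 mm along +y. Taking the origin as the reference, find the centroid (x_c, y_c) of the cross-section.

vertical leg: A = 16 × 160 = 2560.00, centroid at (8.00, 80.00).
horizontal leg: A = 130 × 28 = 3640.00, centroid at (81.00, 14.00).
gusset: A = ½·56·32 = 896.00, centroid at (34.67, 38.67).
ΣA = 7096.00 mm²
ΣAx_c = (2560.00)(8.00) + (3640.00)(81.00) + (896.00)(34.67) = 346381.33 mm³
ΣAy_c = (2560.00)(80.00) + (3640.00)(14.00) + (896.00)(38.67) = 290405.33 mm³
x_c = 346381.33 / 7096.00 = 48.81 mm
y_c = 290405.33 / 7096.00 = 40.93 mm

x_c = 48.81 mm, y_c = 40.93 mm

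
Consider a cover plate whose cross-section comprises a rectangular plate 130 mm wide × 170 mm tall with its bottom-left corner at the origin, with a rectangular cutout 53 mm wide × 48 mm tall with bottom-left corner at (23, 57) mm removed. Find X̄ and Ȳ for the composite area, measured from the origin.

Part | A | x̄ᵢ | ȳᵢ | A·x̄ᵢ | A·ȳᵢ
plate | 22100.00 | 65.00 | 85.00 | 1436500.00 | 1878500.00
hole | -2544.00 | 49.50 | 81.00 | -125928.00 | -206064.00
Σ | 19556.00 |  |  | 1310572.00 | 1672436.00
X̄ = 1310572.00 / 19556.00 = 67.02 mm
Ȳ = 1672436.00 / 19556.00 = 85.52 mm

X̄ = 67.02 mm, Ȳ = 85.52 mm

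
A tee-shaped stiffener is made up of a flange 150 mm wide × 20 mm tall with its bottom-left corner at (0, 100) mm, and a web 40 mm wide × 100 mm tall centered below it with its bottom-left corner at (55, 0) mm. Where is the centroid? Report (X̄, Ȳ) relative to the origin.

Part | A | x̄ᵢ | ȳᵢ | A·x̄ᵢ | A·ȳᵢ
web | 4000.00 | 75.00 | 50.00 | 300000.00 | 200000.00
flange | 3000.00 | 75.00 | 110.00 | 225000.00 | 330000.00
Σ | 7000.00 |  |  | 525000.00 | 530000.00
X̄ = 525000.00 / 7000.00 = 75.00 mm
Ȳ = 530000.00 / 7000.00 = 75.71 mm

X̄ = 75.00 mm, Ȳ = 75.71 mm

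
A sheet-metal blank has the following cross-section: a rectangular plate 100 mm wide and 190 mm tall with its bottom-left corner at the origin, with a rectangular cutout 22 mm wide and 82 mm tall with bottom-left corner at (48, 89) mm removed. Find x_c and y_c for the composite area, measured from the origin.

Part | A | x̄ᵢ | ȳᵢ | A·x̄ᵢ | A·ȳᵢ
plate | 19000.00 | 50.00 | 95.00 | 950000.00 | 1805000.00
hole | -1804.00 | 59.00 | 130.00 | -106436.00 | -234520.00
Σ | 17196.00 |  |  | 843564.00 | 1570480.00
x_c = 843564.00 / 17196.00 = 49.06 mm
y_c = 1570480.00 / 17196.00 = 91.33 mm

x_c = 49.06 mm, y_c = 91.33 mm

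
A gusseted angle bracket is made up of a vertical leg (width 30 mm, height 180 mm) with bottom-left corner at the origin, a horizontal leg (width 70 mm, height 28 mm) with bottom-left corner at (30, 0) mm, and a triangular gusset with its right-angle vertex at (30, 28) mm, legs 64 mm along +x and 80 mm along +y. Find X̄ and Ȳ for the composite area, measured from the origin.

Part | A | x̄ᵢ | ȳᵢ | A·x̄ᵢ | A·ȳᵢ
vertical leg | 5400.00 | 15.00 | 90.00 | 81000.00 | 486000.00
horizontal leg | 1960.00 | 65.00 | 14.00 | 127400.00 | 27440.00
gusset | 2560.00 | 51.33 | 54.67 | 131413.33 | 139946.67
Σ | 9920.00 |  |  | 339813.33 | 653386.67
X̄ = 339813.33 / 9920.00 = 34.26 mm
Ȳ = 653386.67 / 9920.00 = 65.87 mm

X̄ = 34.26 mm, Ȳ = 65.87 mm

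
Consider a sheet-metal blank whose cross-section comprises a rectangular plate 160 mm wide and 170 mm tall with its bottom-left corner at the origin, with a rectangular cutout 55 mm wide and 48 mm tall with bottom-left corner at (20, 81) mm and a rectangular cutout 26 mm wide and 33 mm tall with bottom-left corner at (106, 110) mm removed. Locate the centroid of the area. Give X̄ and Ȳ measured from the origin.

X̄ = 82.21 mm, Ȳ = 81.27 mm

Part | A | x̄ᵢ | ȳᵢ | A·x̄ᵢ | A·ȳᵢ
plate | 27200.00 | 80.00 | 85.00 | 2176000.00 | 2312000.00
hole 1 | -2640.00 | 47.50 | 105.00 | -125400.00 | -277200.00
hole 2 | -858.00 | 119.00 | 126.50 | -102102.00 | -108537.00
Σ | 23702.00 |  |  | 1948498.00 | 1926263.00
X̄ = 1948498.00 / 23702.00 = 82.21 mm
Ȳ = 1926263.00 / 23702.00 = 81.27 mm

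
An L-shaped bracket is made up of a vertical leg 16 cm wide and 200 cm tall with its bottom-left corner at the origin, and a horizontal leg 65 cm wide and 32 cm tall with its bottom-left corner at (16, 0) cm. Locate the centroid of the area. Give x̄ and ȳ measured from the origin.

x̄ = 23.95 cm, ȳ = 66.91 cm

vertical leg: A = 16 × 200 = 3200.00, centroid at (8.00, 100.00).
horizontal leg: A = 65 × 32 = 2080.00, centroid at (48.50, 16.00).
ΣA = 5280.00 cm², ΣAx̄ = 126480.00 cm³, ΣAȳ = 353280.00 cm³.
x̄ = 126480.00/5280.00 = 23.95 cm; ȳ = 353280.00/5280.00 = 66.91 cm.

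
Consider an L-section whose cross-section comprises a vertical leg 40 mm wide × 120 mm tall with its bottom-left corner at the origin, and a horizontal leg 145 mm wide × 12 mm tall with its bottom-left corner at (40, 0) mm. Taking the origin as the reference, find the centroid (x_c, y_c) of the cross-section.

x_c = 44.61 mm, y_c = 45.63 mm

vertical leg: A = 40 × 120 = 4800.00, centroid at (20.00, 60.00).
horizontal leg: A = 145 × 12 = 1740.00, centroid at (112.50, 6.00).
ΣA = 6540.00 mm², ΣAx_c = 291750.00 mm³, ΣAy_c = 298440.00 mm³.
x_c = 291750.00/6540.00 = 44.61 mm; y_c = 298440.00/6540.00 = 45.63 mm.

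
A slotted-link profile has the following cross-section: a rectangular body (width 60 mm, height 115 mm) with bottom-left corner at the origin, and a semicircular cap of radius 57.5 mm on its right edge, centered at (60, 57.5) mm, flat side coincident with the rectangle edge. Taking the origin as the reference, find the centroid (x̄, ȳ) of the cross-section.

Part | A | x̄ᵢ | ȳᵢ | A·x̄ᵢ | A·ȳᵢ
rectangular body | 6900.00 | 30.00 | 57.50 | 207000.00 | 396750.00
semicircular end | 5193.45 | 84.40 | 57.50 | 438346.30 | 298623.11
Σ | 12093.45 |  |  | 645346.30 | 695373.11
x̄ = 645346.30 / 12093.45 = 53.36 mm
ȳ = 695373.11 / 12093.45 = 57.50 mm

x̄ = 53.36 mm, ȳ = 57.50 mm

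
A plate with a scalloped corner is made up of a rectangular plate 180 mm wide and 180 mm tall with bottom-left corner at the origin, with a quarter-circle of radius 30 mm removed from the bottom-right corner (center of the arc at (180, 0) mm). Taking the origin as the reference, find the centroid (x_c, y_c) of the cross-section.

x_c = 88.28 mm, y_c = 91.72 mm

plate: A = 180 × 180 = 32400.00, centroid at (90.00, 90.00).
removed quarter-circle: A = −¼π·30² = -706.86, centroid at (167.27, 12.73).
ΣA = 31693.14 mm², ΣAx_c = 2797765.50 mm³, ΣAy_c = 2907000.00 mm³.
x_c = 2797765.50/31693.14 = 88.28 mm; y_c = 2907000.00/31693.14 = 91.72 mm.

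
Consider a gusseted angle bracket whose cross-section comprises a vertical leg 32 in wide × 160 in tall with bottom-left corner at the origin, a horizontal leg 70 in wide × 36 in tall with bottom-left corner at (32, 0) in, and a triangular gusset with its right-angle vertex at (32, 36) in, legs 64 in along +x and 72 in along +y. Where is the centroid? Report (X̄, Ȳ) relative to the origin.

X̄ = 37.57 in, Ȳ = 59.65 in

vertical leg: A = 32 × 160 = 5120.00, centroid at (16.00, 80.00).
horizontal leg: A = 70 × 36 = 2520.00, centroid at (67.00, 18.00).
gusset: A = ½·64·72 = 2304.00, centroid at (53.33, 60.00).
ΣA = 9944.00 in², ΣAX̄ = 373640.00 in³, ΣAȲ = 593200.00 in³.
X̄ = 373640.00/9944.00 = 37.57 in; Ȳ = 593200.00/9944.00 = 59.65 in.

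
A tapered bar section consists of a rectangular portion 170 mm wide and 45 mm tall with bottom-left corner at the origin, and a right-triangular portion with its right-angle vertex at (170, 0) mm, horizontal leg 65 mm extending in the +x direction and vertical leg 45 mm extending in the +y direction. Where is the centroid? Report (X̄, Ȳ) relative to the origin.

Part | A | x̄ᵢ | ȳᵢ | A·x̄ᵢ | A·ȳᵢ
rectangular portion | 7650.00 | 85.00 | 22.50 | 650250.00 | 172125.00
triangular portion | 1462.50 | 191.67 | 15.00 | 280312.50 | 21937.50
Σ | 9112.50 |  |  | 930562.50 | 194062.50
X̄ = 930562.50 / 9112.50 = 102.12 mm
Ȳ = 194062.50 / 9112.50 = 21.30 mm

X̄ = 102.12 mm, Ȳ = 21.30 mm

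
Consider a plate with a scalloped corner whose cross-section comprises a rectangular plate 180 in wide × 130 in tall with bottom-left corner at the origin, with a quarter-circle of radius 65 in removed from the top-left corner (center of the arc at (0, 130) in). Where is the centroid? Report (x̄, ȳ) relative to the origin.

plate: A = 180 × 130 = 23400.00, centroid at (90.00, 65.00).
removed quarter-circle: A = −¼π·65² = -3318.31, centroid at (27.59, 102.41).
ΣA = 20081.69 in²
ΣAx̄ = (23400.00)(90.00) + (-3318.31)(27.59) = 2014458.33 in³
ΣAȳ = (23400.00)(65.00) + (-3318.31)(102.41) = 1181161.73 in³
x̄ = 2014458.33 / 20081.69 = 100.31 in
ȳ = 1181161.73 / 20081.69 = 58.82 in

x̄ = 100.31 in, ȳ = 58.82 in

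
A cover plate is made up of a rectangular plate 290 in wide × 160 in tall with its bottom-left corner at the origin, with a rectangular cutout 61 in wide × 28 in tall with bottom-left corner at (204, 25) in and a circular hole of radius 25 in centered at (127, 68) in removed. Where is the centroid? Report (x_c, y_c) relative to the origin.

x_c = 142.25 in, y_c = 82.19 in

plate: A = 290 × 160 = 46400.00, centroid at (145.00, 80.00).
hole 1: A = −(61 × 28) = -1708.00, centroid at (234.50, 39.00).
hole 2: A = −π·25² = -1963.50, centroid at (127.00, 68.00).
ΣA = 42728.50 in², ΣAx_c = 6078110.08 in³, ΣAy_c = 3511870.31 in³.
x_c = 6078110.08/42728.50 = 142.25 in; y_c = 3511870.31/42728.50 = 82.19 in.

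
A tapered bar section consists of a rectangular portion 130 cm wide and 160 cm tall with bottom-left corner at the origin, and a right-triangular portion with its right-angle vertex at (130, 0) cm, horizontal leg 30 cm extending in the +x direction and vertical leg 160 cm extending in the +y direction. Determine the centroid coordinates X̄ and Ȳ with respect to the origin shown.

X̄ = 72.76 cm, Ȳ = 77.24 cm

Part | A | x̄ᵢ | ȳᵢ | A·x̄ᵢ | A·ȳᵢ
rectangular portion | 20800.00 | 65.00 | 80.00 | 1352000.00 | 1664000.00
triangular portion | 2400.00 | 140.00 | 53.33 | 336000.00 | 128000.00
Σ | 23200.00 |  |  | 1688000.00 | 1792000.00
X̄ = 1688000.00 / 23200.00 = 72.76 cm
Ȳ = 1792000.00 / 23200.00 = 77.24 cm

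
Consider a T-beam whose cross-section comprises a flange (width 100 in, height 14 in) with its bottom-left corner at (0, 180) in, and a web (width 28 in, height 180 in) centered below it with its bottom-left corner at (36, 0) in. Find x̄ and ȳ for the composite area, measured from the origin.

x̄ = 50.00 in, ȳ = 111.09 in

Part | A | x̄ᵢ | ȳᵢ | A·x̄ᵢ | A·ȳᵢ
web | 5040.00 | 50.00 | 90.00 | 252000.00 | 453600.00
flange | 1400.00 | 50.00 | 187.00 | 70000.00 | 261800.00
Σ | 6440.00 |  |  | 322000.00 | 715400.00
x̄ = 322000.00 / 6440.00 = 50.00 in
ȳ = 715400.00 / 6440.00 = 111.09 in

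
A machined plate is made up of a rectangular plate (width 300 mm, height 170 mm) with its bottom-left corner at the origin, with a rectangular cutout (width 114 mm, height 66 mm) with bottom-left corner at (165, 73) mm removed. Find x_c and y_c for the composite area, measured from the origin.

x_c = 137.54 mm, y_c = 81.37 mm

plate: A = 300 × 170 = 51000.00, centroid at (150.00, 85.00).
hole: A = −(114 × 66) = -7524.00, centroid at (222.00, 106.00).
ΣA = 43476.00 mm², ΣAx_c = 5979672.00 mm³, ΣAy_c = 3537456.00 mm³.
x_c = 5979672.00/43476.00 = 137.54 mm; y_c = 3537456.00/43476.00 = 81.37 mm.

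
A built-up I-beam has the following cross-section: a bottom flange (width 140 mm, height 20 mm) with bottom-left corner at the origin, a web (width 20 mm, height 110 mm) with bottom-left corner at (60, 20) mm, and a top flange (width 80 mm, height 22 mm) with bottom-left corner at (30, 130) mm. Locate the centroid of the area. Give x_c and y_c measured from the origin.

bottom flange: A = 140 × 20 = 2800.00, centroid at (70.00, 10.00).
web: A = 20 × 110 = 2200.00, centroid at (70.00, 75.00).
top flange: A = 80 × 22 = 1760.00, centroid at (70.00, 141.00).
ΣA = 6760.00 mm², ΣAx_c = 473200.00 mm³, ΣAy_c = 441160.00 mm³.
x_c = 473200.00/6760.00 = 70.00 mm; y_c = 441160.00/6760.00 = 65.26 mm.

x_c = 70.00 mm, y_c = 65.26 mm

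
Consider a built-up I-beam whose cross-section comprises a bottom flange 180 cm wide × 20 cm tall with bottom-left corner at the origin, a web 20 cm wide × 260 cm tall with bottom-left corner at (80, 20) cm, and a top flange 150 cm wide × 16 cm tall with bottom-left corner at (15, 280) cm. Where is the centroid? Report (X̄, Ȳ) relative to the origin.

Part | A | x̄ᵢ | ȳᵢ | A·x̄ᵢ | A·ȳᵢ
bottom flange | 3600.00 | 90.00 | 10.00 | 324000.00 | 36000.00
web | 5200.00 | 90.00 | 150.00 | 468000.00 | 780000.00
top flange | 2400.00 | 90.00 | 288.00 | 216000.00 | 691200.00
Σ | 11200.00 |  |  | 1008000.00 | 1507200.00
X̄ = 1008000.00 / 11200.00 = 90.00 cm
Ȳ = 1507200.00 / 11200.00 = 134.57 cm

X̄ = 90.00 cm, Ȳ = 134.57 cm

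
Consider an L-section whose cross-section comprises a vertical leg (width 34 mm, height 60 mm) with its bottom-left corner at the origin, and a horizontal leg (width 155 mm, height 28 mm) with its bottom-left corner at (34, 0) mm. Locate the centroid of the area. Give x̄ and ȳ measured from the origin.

x̄ = 81.28 mm, ȳ = 19.12 mm

vertical leg: A = 34 × 60 = 2040.00, centroid at (17.00, 30.00).
horizontal leg: A = 155 × 28 = 4340.00, centroid at (111.50, 14.00).
ΣA = 6380.00 mm², ΣAx̄ = 518590.00 mm³, ΣAȳ = 121960.00 mm³.
x̄ = 518590.00/6380.00 = 81.28 mm; ȳ = 121960.00/6380.00 = 19.12 mm.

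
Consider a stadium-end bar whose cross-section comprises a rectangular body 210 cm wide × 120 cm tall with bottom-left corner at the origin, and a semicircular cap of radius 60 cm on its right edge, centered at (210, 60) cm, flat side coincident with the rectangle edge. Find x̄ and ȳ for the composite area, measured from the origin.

Part | A | x̄ᵢ | ȳᵢ | A·x̄ᵢ | A·ȳᵢ
rectangular body | 25200.00 | 105.00 | 60.00 | 2646000.00 | 1512000.00
semicircular end | 5654.87 | 235.46 | 60.00 | 1331522.02 | 339292.01
Σ | 30854.87 |  |  | 3977522.02 | 1851292.01
x̄ = 3977522.02 / 30854.87 = 128.91 cm
ȳ = 1851292.01 / 30854.87 = 60.00 cm

x̄ = 128.91 cm, ȳ = 60.00 cm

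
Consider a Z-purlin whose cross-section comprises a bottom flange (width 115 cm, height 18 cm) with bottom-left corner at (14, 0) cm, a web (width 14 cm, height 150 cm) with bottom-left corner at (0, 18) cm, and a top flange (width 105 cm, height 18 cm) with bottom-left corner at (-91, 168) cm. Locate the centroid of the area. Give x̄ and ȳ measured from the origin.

bottom flange: A = 115 × 18 = 2070.00, centroid at (71.50, 9.00).
web: A = 14 × 150 = 2100.00, centroid at (7.00, 93.00).
top flange: A = 105 × 18 = 1890.00, centroid at (-38.50, 177.00).
ΣA = 6060.00 cm²
ΣAx̄ = (2070.00)(71.50) + (2100.00)(7.00) + (1890.00)(-38.50) = 89940.00 cm³
ΣAȳ = (2070.00)(9.00) + (2100.00)(93.00) + (1890.00)(177.00) = 548460.00 cm³
x̄ = 89940.00 / 6060.00 = 14.84 cm
ȳ = 548460.00 / 6060.00 = 90.50 cm

x̄ = 14.84 cm, ȳ = 90.50 cm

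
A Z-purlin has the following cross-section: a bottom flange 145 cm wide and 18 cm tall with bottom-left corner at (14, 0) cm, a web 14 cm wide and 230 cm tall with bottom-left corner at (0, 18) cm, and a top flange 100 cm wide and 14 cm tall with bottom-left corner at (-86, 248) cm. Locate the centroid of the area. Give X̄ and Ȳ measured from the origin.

X̄ = 27.37 cm, Ȳ = 111.86 cm

bottom flange: A = 145 × 18 = 2610.00, centroid at (86.50, 9.00).
web: A = 14 × 230 = 3220.00, centroid at (7.00, 133.00).
top flange: A = 100 × 14 = 1400.00, centroid at (-36.00, 255.00).
ΣA = 7230.00 cm², ΣAX̄ = 197905.00 cm³, ΣAȲ = 808750.00 cm³.
X̄ = 197905.00/7230.00 = 27.37 cm; Ȳ = 808750.00/7230.00 = 111.86 cm.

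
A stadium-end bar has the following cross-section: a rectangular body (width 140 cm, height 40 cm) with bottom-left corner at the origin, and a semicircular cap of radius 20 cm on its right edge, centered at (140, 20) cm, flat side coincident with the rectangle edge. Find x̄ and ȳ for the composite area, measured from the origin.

rectangular body: A = 140 × 40 = 5600.00, centroid at (70.00, 20.00).
semicircular end: A = ½π·20² = 628.32, centroid at (148.49, 20.00).
ΣA = 6228.32 cm²
ΣAx̄ = (5600.00)(70.00) + (628.32)(148.49) = 485297.93 cm³
ΣAȳ = (5600.00)(20.00) + (628.32)(20.00) = 124566.37 cm³
x̄ = 485297.93 / 6228.32 = 77.92 cm
ȳ = 124566.37 / 6228.32 = 20.00 cm

x̄ = 77.92 cm, ȳ = 20.00 cm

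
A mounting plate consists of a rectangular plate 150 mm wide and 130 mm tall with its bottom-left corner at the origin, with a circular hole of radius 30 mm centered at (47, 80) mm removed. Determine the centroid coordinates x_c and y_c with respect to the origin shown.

Part | A | x̄ᵢ | ȳᵢ | A·x̄ᵢ | A·ȳᵢ
plate | 19500.00 | 75.00 | 65.00 | 1462500.00 | 1267500.00
hole | -2827.43 | 47.00 | 80.00 | -132889.37 | -226194.67
Σ | 16672.57 |  |  | 1329610.63 | 1041305.33
x_c = 1329610.63 / 16672.57 = 79.75 mm
y_c = 1041305.33 / 16672.57 = 62.46 mm

x_c = 79.75 mm, y_c = 62.46 mm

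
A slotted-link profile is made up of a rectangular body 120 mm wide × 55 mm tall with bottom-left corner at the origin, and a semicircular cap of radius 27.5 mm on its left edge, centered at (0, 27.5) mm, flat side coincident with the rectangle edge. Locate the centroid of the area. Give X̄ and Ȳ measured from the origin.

X̄ = 49.07 mm, Ȳ = 27.50 mm

Part | A | x̄ᵢ | ȳᵢ | A·x̄ᵢ | A·ȳᵢ
rectangular body | 6600.00 | 60.00 | 27.50 | 396000.00 | 181500.00
semicircular end | 1187.91 | -11.67 | 27.50 | -13864.58 | 32667.65
Σ | 7787.91 |  |  | 382135.42 | 214167.65
X̄ = 382135.42 / 7787.91 = 49.07 mm
Ȳ = 214167.65 / 7787.91 = 27.50 mm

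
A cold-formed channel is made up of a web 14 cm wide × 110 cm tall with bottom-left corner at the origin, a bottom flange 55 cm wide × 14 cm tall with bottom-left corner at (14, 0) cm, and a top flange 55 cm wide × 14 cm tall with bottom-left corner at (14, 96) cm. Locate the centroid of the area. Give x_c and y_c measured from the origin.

x_c = 24.25 cm, y_c = 55.00 cm

web: A = 14 × 110 = 1540.00, centroid at (7.00, 55.00).
bottom flange: A = 55 × 14 = 770.00, centroid at (41.50, 7.00).
top flange: A = 55 × 14 = 770.00, centroid at (41.50, 103.00).
ΣA = 3080.00 cm², ΣAx_c = 74690.00 cm³, ΣAy_c = 169400.00 cm³.
x_c = 74690.00/3080.00 = 24.25 cm; y_c = 169400.00/3080.00 = 55.00 cm.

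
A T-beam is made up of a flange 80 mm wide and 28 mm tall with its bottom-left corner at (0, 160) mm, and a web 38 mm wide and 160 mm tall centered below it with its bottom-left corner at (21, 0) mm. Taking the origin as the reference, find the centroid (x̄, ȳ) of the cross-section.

x̄ = 40.00 mm, ȳ = 105.31 mm

Part | A | x̄ᵢ | ȳᵢ | A·x̄ᵢ | A·ȳᵢ
web | 6080.00 | 40.00 | 80.00 | 243200.00 | 486400.00
flange | 2240.00 | 40.00 | 174.00 | 89600.00 | 389760.00
Σ | 8320.00 |  |  | 332800.00 | 876160.00
x̄ = 332800.00 / 8320.00 = 40.00 mm
ȳ = 876160.00 / 8320.00 = 105.31 mm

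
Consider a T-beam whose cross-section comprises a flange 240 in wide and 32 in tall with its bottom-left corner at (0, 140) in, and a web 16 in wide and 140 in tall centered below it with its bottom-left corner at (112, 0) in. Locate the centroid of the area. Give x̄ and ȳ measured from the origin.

Part | A | x̄ᵢ | ȳᵢ | A·x̄ᵢ | A·ȳᵢ
web | 2240.00 | 120.00 | 70.00 | 268800.00 | 156800.00
flange | 7680.00 | 120.00 | 156.00 | 921600.00 | 1198080.00
Σ | 9920.00 |  |  | 1190400.00 | 1354880.00
x̄ = 1190400.00 / 9920.00 = 120.00 in
ȳ = 1354880.00 / 9920.00 = 136.58 in

x̄ = 120.00 in, ȳ = 136.58 in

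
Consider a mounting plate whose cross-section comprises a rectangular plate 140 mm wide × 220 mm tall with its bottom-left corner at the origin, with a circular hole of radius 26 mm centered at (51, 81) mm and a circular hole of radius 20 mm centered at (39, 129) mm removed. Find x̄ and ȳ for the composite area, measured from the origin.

x̄ = 72.89 mm, ȳ = 111.38 mm

plate: A = 140 × 220 = 30800.00, centroid at (70.00, 110.00).
hole 1: A = −π·26² = -2123.72, centroid at (51.00, 81.00).
hole 2: A = −π·20² = -1256.64, centroid at (39.00, 129.00).
ΣA = 27419.65 mm², ΣAx̄ = 1998681.61 mm³, ΣAȳ = 3053872.77 mm³.
x̄ = 1998681.61/27419.65 = 72.89 mm; ȳ = 3053872.77/27419.65 = 111.38 mm.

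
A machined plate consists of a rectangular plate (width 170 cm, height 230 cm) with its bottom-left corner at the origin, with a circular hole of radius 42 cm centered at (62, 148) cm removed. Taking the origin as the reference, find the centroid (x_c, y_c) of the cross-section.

plate: A = 170 × 230 = 39100.00, centroid at (85.00, 115.00).
hole: A = −π·42² = -5541.77, centroid at (62.00, 148.00).
ΣA = 33558.23 cm²
ΣAx_c = (39100.00)(85.00) + (-5541.77)(62.00) = 2979910.29 cm³
ΣAy_c = (39100.00)(115.00) + (-5541.77)(148.00) = 3676318.12 cm³
x_c = 2979910.29 / 33558.23 = 88.80 cm
y_c = 3676318.12 / 33558.23 = 109.55 cm

x_c = 88.80 cm, y_c = 109.55 cm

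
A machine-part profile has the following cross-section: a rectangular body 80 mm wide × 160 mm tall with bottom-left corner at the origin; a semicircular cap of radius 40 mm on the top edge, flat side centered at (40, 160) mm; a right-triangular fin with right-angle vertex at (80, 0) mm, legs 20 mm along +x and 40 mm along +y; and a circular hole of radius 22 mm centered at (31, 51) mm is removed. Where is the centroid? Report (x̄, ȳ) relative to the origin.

x̄ = 42.28 mm, ȳ = 98.40 mm

rectangular body: A = 80 × 160 = 12800.00, centroid at (40.00, 80.00).
semicircular top: A = ½π·40² = 2513.27, centroid at (40.00, 176.98).
triangular fin: A = ½·20·40 = 400.00, centroid at (86.67, 13.33).
hole: A = −π·22² = -1520.53, centroid at (31.00, 51.00).
ΣA = 14192.74 mm², ΣAx̄ = 600061.18 mm³, ΣAȳ = 1396576.79 mm³.
x̄ = 600061.18/14192.74 = 42.28 mm; ȳ = 1396576.79/14192.74 = 98.40 mm.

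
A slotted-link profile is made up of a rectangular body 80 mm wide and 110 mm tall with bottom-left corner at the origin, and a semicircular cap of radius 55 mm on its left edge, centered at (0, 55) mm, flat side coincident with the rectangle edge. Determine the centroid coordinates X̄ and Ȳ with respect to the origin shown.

rectangular body: A = 80 × 110 = 8800.00, centroid at (40.00, 55.00).
semicircular end: A = ½π·55² = 4751.66, centroid at (-23.34, 55.00).
ΣA = 13551.66 mm², ΣAX̄ = 241083.33 mm³, ΣAȲ = 745341.24 mm³.
X̄ = 241083.33/13551.66 = 17.79 mm; Ȳ = 745341.24/13551.66 = 55.00 mm.

X̄ = 17.79 mm, Ȳ = 55.00 mm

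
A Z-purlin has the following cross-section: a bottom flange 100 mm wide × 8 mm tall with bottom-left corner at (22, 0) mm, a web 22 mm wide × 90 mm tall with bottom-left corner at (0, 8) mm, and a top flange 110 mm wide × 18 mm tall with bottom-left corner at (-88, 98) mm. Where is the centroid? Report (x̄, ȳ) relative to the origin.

x̄ = 2.95 mm, ȳ = 67.23 mm

bottom flange: A = 100 × 8 = 800.00, centroid at (72.00, 4.00).
web: A = 22 × 90 = 1980.00, centroid at (11.00, 53.00).
top flange: A = 110 × 18 = 1980.00, centroid at (-33.00, 107.00).
ΣA = 4760.00 mm²
ΣAx̄ = (800.00)(72.00) + (1980.00)(11.00) + (1980.00)(-33.00) = 14040.00 mm³
ΣAȳ = (800.00)(4.00) + (1980.00)(53.00) + (1980.00)(107.00) = 320000.00 mm³
x̄ = 14040.00 / 4760.00 = 2.95 mm
ȳ = 320000.00 / 4760.00 = 67.23 mm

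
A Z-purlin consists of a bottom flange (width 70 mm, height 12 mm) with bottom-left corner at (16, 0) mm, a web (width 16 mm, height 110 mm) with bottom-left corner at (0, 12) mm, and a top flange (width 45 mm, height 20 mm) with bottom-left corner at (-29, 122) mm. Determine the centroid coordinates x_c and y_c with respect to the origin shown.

x_c = 14.59 mm, y_c = 69.07 mm

bottom flange: A = 70 × 12 = 840.00, centroid at (51.00, 6.00).
web: A = 16 × 110 = 1760.00, centroid at (8.00, 67.00).
top flange: A = 45 × 20 = 900.00, centroid at (-6.50, 132.00).
ΣA = 3500.00 mm²
ΣAx_c = (840.00)(51.00) + (1760.00)(8.00) + (900.00)(-6.50) = 51070.00 mm³
ΣAy_c = (840.00)(6.00) + (1760.00)(67.00) + (900.00)(132.00) = 241760.00 mm³
x_c = 51070.00 / 3500.00 = 14.59 mm
y_c = 241760.00 / 3500.00 = 69.07 mm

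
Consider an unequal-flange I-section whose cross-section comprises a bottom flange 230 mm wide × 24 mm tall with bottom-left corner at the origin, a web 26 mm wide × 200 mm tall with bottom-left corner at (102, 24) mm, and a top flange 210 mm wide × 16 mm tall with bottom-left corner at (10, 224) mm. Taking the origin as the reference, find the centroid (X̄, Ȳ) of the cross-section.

X̄ = 115.00 mm, Ȳ = 105.86 mm

Part | A | x̄ᵢ | ȳᵢ | A·x̄ᵢ | A·ȳᵢ
bottom flange | 5520.00 | 115.00 | 12.00 | 634800.00 | 66240.00
web | 5200.00 | 115.00 | 124.00 | 598000.00 | 644800.00
top flange | 3360.00 | 115.00 | 232.00 | 386400.00 | 779520.00
Σ | 14080.00 |  |  | 1619200.00 | 1490560.00
X̄ = 1619200.00 / 14080.00 = 115.00 mm
Ȳ = 1490560.00 / 14080.00 = 105.86 mm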